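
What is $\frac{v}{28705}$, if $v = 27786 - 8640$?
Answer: $\frac{19146}{28705} \approx 0.66699$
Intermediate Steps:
$v = 19146$
$\frac{v}{28705} = \frac{19146}{28705}$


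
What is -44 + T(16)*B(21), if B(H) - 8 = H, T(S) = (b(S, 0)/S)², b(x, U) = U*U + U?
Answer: -44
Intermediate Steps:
b(x, U) = U + U² (b(x, U) = U² + U = U + U²)
T(S) = 0 (T(S) = ((0*(1 + 0))/S)² = ((0*1)/S)² = (0/S)² = 0² = 0)
B(H) = 8 + H
-44 + T(16)*B(21) = -44 + 0*(8 + 21) = -44 + 0*29 = -44 + 0 = -44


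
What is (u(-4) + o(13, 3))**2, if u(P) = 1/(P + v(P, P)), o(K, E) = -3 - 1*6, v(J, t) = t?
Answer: 5329/64 ≈ 83.266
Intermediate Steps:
o(K, E) = -9 (o(K, E) = -3 - 6 = -9)
u(P) = 1/(2*P) (u(P) = 1/(P + P) = 1/(2*P))
(u(-4) + o(13, 3))**2 = ((1/2)/(-4) - 9)**2 = ((1/2)*(-1/4) - 9)**2 = (-1/8 - 9)**2 = (-73/8)**2 = 5329/64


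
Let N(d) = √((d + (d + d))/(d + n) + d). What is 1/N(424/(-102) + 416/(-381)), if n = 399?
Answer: -I*√4453944519103523678/4853416276 ≈ -0.43484*I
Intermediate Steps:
N(d) = √(d + 3*d/(399 + d)) (N(d) = √((d + (d + d))/(d + 399) + d) = √((d + 2*d)/(399 + d) + d) = √((3*d)/(399 + d) + d) = √(3*d/(399 + d) + d) = √(d + 3*d/(399 + d)))
1/N(424/(-102) + 416/(-381)) = 1/(√((424/(-102) + 416/(-381))*(402 + (424/(-102) + 416/(-381)))/(399 + (424/(-102) + 416/(-381))))) = 1/(√((424*(-1/102) + 416*(-1/381))*(402 + (424*(-1/102) + 416*(-1/381)))/(399 + (424*(-1/102) + 416*(-1/381))))) = 1/(√((-212/51 - 416/381)*(402 + (-212/51 - 416/381))/(399 + (-212/51 - 416/381)))) = 1/(√(-11332*(402 - 11332/2159)/(2159*(399 - 11332/2159)))) = 1/(√(-11332/2159*856586/2159/850109/2159)) = 1/(√(-11332/2159*2159/850109*856586/2159)) = 1/(√(-9706832552/1835385331)) = 1/(2*I*√4453944519103523678/1835385331) = -I*√4453944519103523678/4853416276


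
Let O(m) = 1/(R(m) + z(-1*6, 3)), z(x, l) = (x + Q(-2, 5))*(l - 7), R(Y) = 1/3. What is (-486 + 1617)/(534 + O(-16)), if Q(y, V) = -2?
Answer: 36569/17267 ≈ 2.1179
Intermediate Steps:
R(Y) = ⅓
z(x, l) = (-7 + l)*(-2 + x) (z(x, l) = (x - 2)*(l - 7) = (-2 + x)*(-7 + l) = (-7 + l)*(-2 + x))
O(m) = 3/97 (O(m) = 1/(⅓ + (14 - (-7)*6 - 2*3 + 3*(-1*6))) = 1/(⅓ + (14 - 7*(-6) - 6 + 3*(-6))) = 1/(⅓ + (14 + 42 - 6 - 18)) = 1/(⅓ + 32) = 1/(97/3) = 3/97)
(-486 + 1617)/(534 + O(-16)) = (-486 + 1617)/(534 + 3/97) = 1131/(51801/97) = 1131*(97/51801) = 36569/17267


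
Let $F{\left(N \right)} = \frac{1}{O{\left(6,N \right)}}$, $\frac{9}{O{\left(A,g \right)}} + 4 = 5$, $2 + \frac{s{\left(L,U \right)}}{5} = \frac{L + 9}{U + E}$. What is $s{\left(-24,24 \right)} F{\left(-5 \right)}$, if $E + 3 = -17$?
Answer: $- \frac{115}{36} \approx -3.1944$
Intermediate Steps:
$E = -20$ ($E = -3 - 17 = -20$)
$s{\left(L,U \right)} = -10 + \frac{5 \left(9 + L\right)}{-20 + U}$ ($s{\left(L,U \right)} = -10 + 5 \frac{L + 9}{U - 20} = -10 + 5 \frac{9 + L}{-20 + U} = -10 + \frac{5 \left(9 + L\right)}{-20 + U}$)
$O{\left(A,g \right)} = 9$ ($O{\left(A,g \right)} = \frac{9}{-4 + 5} = \frac{9}{1} = 9 \cdot 1 = 9$)
$F{\left(N \right)} = \frac{1}{9}$
$s{\left(-24,24 \right)} F{\left(-5 \right)} = \frac{5 \left(49 - 24 - 48\right)}{-20 + 24} \cdot \frac{1}{9} = \frac{5 \left(49 - 24 - 48\right)}{4} \cdot \frac{1}{9} = 5 \cdot \frac{1}{4} \left(-23\right) \frac{1}{9} = \left(- \frac{115}{4}\right) \frac{1}{9} = - \frac{115}{36}$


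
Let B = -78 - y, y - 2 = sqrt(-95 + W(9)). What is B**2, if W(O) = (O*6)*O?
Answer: (80 + sqrt(391))**2 ≈ 9954.8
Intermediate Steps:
W(O) = 6*O**2 (W(O) = (6*O)*O = 6*O**2)
y = 2 + sqrt(391) (y = 2 + sqrt(-95 + 6*9**2) = 2 + sqrt(-95 + 6*81) = 2 + sqrt(-95 + 486) = 2 + sqrt(391) ≈ 21.774)
B = -80 - sqrt(391) (B = -78 - (2 + sqrt(391)) = -78 + (-2 - sqrt(391)) = -80 - sqrt(391) ≈ -99.774)
B**2 = (-80 - sqrt(391))**2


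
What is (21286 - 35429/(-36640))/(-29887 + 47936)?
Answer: 779954469/661315360 ≈ 1.1794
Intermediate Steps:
(21286 - 35429/(-36640))/(-29887 + 47936) = (21286 - 35429*(-1/36640))/18049 = (21286 + 35429/36640)*(1/18049) = (779954469/36640)*(1/18049) = 779954469/661315360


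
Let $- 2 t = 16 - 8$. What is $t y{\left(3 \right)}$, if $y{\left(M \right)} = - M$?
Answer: $12$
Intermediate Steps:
$t = -4$ ($t = - \frac{16 - 8}{2} = \left(- \frac{1}{2}\right) 8 = -4$)
$t y{\left(3 \right)} = - 4 \left(\left(-1\right) 3\right) = \left(-4\right) \left(-3\right) = 12$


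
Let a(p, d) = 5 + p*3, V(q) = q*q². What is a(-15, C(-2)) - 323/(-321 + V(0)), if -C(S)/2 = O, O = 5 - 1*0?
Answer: -12517/321 ≈ -38.994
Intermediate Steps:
O = 5 (O = 5 + 0 = 5)
C(S) = -10 (C(S) = -2*5 = -10)
V(q) = q³
a(p, d) = 5 + 3*p
a(-15, C(-2)) - 323/(-321 + V(0)) = (5 + 3*(-15)) - 323/(-321 + 0³) = (5 - 45) - 323/(-321 + 0) = -40 - 323/(-321) = -40 - 323*(-1/321) = -40 + 323/321 = -12517/321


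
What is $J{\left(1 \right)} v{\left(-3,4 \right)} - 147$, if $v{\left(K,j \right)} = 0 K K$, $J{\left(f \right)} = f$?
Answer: $-147$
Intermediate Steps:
$v{\left(K,j \right)} = 0$ ($v{\left(K,j \right)} = 0 K = 0$)
$J{\left(1 \right)} v{\left(-3,4 \right)} - 147 = 1 \cdot 0 - 147 = 0 - 147 = -147$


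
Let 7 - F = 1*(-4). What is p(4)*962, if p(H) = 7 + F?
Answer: 17316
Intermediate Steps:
F = 11 (F = 7 - (-4) = 7 - 1*(-4) = 7 + 4 = 11)
p(H) = 18 (p(H) = 7 + 11 = 18)
p(4)*962 = 18*962 = 17316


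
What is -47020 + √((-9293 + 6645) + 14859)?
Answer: -47020 + √12211 ≈ -46910.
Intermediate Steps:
-47020 + √((-9293 + 6645) + 14859) = -47020 + √(-2648 + 14859) = -47020 + √12211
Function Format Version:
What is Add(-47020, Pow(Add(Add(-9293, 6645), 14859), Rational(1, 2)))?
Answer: Add(-47020, Pow(12211, Rational(1, 2))) ≈ -46910.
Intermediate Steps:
Add(-47020, Pow(Add(Add(-9293, 6645), 14859), Rational(1, 2))) = Add(-47020, Pow(Add(-2648, 14859), Rational(1, 2))) = Add(-47020, Pow(12211, Rational(1, 2)))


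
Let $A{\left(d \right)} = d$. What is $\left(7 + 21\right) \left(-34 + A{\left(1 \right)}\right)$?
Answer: $-924$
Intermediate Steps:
$\left(7 + 21\right) \left(-34 + A{\left(1 \right)}\right) = \left(7 + 21\right) \left(-34 + 1\right) = 28 \left(-33\right) = -924$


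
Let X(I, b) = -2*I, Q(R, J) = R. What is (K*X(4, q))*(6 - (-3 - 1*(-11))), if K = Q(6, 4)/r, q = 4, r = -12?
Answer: -8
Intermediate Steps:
K = -½ (K = 6/(-12) = 6*(-1/12) = -½ ≈ -0.50000)
(K*X(4, q))*(6 - (-3 - 1*(-11))) = (-(-1)*4)*(6 - (-3 - 1*(-11))) = (-½*(-8))*(6 - (-3 + 11)) = 4*(6 - 1*8) = 4*(6 - 8) = 4*(-2) = -8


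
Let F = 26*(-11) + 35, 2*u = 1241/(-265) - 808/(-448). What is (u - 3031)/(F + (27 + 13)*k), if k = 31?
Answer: -90002811/29353520 ≈ -3.0662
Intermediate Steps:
u = -42731/29680 (u = (1241/(-265) - 808/(-448))/2 = (1241*(-1/265) - 808*(-1/448))/2 = (-1241/265 + 101/56)/2 = (½)*(-42731/14840) = -42731/29680 ≈ -1.4397)
F = -251 (F = -286 + 35 = -251)
(u - 3031)/(F + (27 + 13)*k) = (-42731/29680 - 3031)/(-251 + (27 + 13)*31) = -90002811/(29680*(-251 + 40*31)) = -90002811/(29680*(-251 + 1240)) = -90002811/29680/989 = -90002811/29680*1/989 = -90002811/29353520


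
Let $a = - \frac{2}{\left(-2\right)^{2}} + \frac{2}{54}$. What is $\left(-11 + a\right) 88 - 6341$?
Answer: $- \frac{198443}{27} \approx -7349.7$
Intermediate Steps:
$a = - \frac{25}{54}$ ($a = - \frac{2}{4} + 2 \cdot \frac{1}{54} = \left(-2\right) \frac{1}{4} + \frac{1}{27} = - \frac{1}{2} + \frac{1}{27} = - \frac{25}{54} \approx -0.46296$)
$\left(-11 + a\right) 88 - 6341 = \left(-11 - \frac{25}{54}\right) 88 - 6341 = \left(- \frac{619}{54}\right) 88 - 6341 = - \frac{27236}{27} - 6341 = - \frac{198443}{27}$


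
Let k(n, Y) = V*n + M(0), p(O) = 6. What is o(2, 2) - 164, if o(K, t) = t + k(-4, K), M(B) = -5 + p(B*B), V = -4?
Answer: -145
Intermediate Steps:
M(B) = 1 (M(B) = -5 + 6 = 1)
k(n, Y) = 1 - 4*n (k(n, Y) = -4*n + 1 = 1 - 4*n)
o(K, t) = 17 + t (o(K, t) = t + (1 - 4*(-4)) = t + (1 + 16) = t + 17 = 17 + t)
o(2, 2) - 164 = (17 + 2) - 164 = 19 - 164 = -145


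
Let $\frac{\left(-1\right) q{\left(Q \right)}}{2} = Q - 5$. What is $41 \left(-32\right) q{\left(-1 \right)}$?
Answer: $-15744$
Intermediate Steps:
$q{\left(Q \right)} = 10 - 2 Q$ ($q{\left(Q \right)} = - 2 \left(Q - 5\right) = - 2 \left(-5 + Q\right) = 10 - 2 Q$)
$41 \left(-32\right) q{\left(-1 \right)} = 41 \left(-32\right) \left(10 - -2\right) = - 1312 \left(10 + 2\right) = \left(-1312\right) 12 = -15744$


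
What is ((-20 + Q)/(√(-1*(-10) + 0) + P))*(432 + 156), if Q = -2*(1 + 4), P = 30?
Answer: -52920/89 + 1764*√10/89 ≈ -531.93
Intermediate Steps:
Q = -10 (Q = -2*5 = -10)
((-20 + Q)/(√(-1*(-10) + 0) + P))*(432 + 156) = ((-20 - 10)/(√(-1*(-10) + 0) + 30))*(432 + 156) = -30/(√(10 + 0) + 30)*588 = -30/(√10 + 30)*588 = -30/(30 + √10)*588 = -17640/(30 + √10)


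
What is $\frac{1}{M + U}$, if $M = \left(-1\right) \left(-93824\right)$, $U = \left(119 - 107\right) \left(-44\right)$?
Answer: $\frac{1}{93296} \approx 1.0719 \cdot 10^{-5}$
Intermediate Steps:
$U = -528$ ($U = 12 \left(-44\right) = -528$)
$M = 93824$
$\frac{1}{M + U} = \frac{1}{93824 - 528} = \frac{1}{93296}$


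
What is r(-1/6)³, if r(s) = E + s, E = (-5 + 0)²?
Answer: 3307949/216 ≈ 15315.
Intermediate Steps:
E = 25 (E = (-5)² = 25)
r(s) = 25 + s
r(-1/6)³ = (25 - 1/6)³ = (25 - 1*⅙)³ = (25 - ⅙)³ = (149/6)³ = 3307949/216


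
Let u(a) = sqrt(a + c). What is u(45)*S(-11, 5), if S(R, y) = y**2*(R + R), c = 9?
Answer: -1650*sqrt(6) ≈ -4041.7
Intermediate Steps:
S(R, y) = 2*R*y**2 (S(R, y) = y**2*(2*R) = 2*R*y**2)
u(a) = sqrt(9 + a) (u(a) = sqrt(a + 9) = sqrt(9 + a))
u(45)*S(-11, 5) = sqrt(9 + 45)*(2*(-11)*5**2) = sqrt(54)*(2*(-11)*25) = (3*sqrt(6))*(-550) = -1650*sqrt(6)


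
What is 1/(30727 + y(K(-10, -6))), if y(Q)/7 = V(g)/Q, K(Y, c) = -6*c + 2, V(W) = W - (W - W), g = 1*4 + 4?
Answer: 19/583841 ≈ 3.2543e-5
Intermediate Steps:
g = 8 (g = 4 + 4 = 8)
V(W) = W (V(W) = W - 1*0 = W + 0 = W)
K(Y, c) = 2 - 6*c
y(Q) = 56/Q (y(Q) = 7*(8/Q) = 56/Q)
1/(30727 + y(K(-10, -6))) = 1/(30727 + 56/(2 - 6*(-6))) = 1/(30727 + 56/(2 + 36)) = 1/(30727 + 56/38) = 1/(30727 + 56*(1/38)) = 1/(30727 + 28/19) = 1/(583841/19) = 19/583841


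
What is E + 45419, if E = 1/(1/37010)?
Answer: 82429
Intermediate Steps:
E = 37010 (E = 1/(1/37010) = 37010)
E + 45419 = 37010 + 45419 = 82429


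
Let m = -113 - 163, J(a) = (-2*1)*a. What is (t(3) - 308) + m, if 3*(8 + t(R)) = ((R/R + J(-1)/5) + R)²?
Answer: -43916/75 ≈ -585.55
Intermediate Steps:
J(a) = -2*a
t(R) = -8 + (7/5 + R)²/3 (t(R) = -8 + ((R/R - 2*(-1)/5) + R)²/3 = -8 + ((1 + 2*(⅕)) + R)²/3 = -8 + ((1 + ⅖) + R)²/3 = -8 + (7/5 + R)²/3)
m = -276
(t(3) - 308) + m = ((-8 + (7 + 5*3)²/75) - 308) - 276 = ((-8 + (7 + 15)²/75) - 308) - 276 = ((-8 + (1/75)*22²) - 308) - 276 = ((-8 + (1/75)*484) - 308) - 276 = ((-8 + 484/75) - 308) - 276 = (-116/75 - 308) - 276 = -23216/75 - 276 = -43916/75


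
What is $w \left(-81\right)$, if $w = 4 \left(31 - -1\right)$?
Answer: $-10368$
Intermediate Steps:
$w = 128$ ($w = 4 \left(31 + 1\right) = 4 \cdot 32 = 128$)
$w \left(-81\right) = 128 \left(-81\right) = -10368$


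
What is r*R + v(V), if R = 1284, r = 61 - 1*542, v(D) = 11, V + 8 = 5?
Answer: -617593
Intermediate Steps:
V = -3 (V = -8 + 5 = -3)
r = -481 (r = 61 - 542 = -481)
r*R + v(V) = -481*1284 + 11 = -617604 + 11 = -617593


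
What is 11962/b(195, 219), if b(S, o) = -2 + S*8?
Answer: 5981/779 ≈ 7.6778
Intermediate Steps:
b(S, o) = -2 + 8*S
11962/b(195, 219) = 11962/(-2 + 8*195) = 11962/(-2 + 1560) = 11962/1558 = 11962*(1/1558) = 5981/779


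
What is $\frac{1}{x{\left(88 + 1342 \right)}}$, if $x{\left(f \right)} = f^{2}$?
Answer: $\frac{1}{2044900} \approx 4.8902 \cdot 10^{-7}$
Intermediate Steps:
$\frac{1}{x{\left(88 + 1342 \right)}} = \frac{1}{\left(88 + 1342\right)^{2}} = \frac{1}{1430^{2}} = \frac{1}{2044900}$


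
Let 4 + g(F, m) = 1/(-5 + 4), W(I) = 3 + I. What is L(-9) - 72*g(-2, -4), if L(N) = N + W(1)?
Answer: 355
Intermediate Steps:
L(N) = 4 + N (L(N) = N + (3 + 1) = N + 4 = 4 + N)
g(F, m) = -5 (g(F, m) = -4 + 1/(-5 + 4) = -4 + 1/(-1) = -4 - 1 = -5)
L(-9) - 72*g(-2, -4) = (4 - 9) - 72*(-5) = -5 + 360 = 355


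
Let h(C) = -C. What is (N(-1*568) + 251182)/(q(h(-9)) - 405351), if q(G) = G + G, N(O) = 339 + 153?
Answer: -251674/405333 ≈ -0.62091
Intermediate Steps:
N(O) = 492
q(G) = 2*G
(N(-1*568) + 251182)/(q(h(-9)) - 405351) = (492 + 251182)/(2*(-1*(-9)) - 405351) = 251674/(2*9 - 405351) = 251674/(18 - 405351) = 251674/(-405333) = 251674*(-1/405333) = -251674/405333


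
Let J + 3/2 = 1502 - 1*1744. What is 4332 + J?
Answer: 8177/2 ≈ 4088.5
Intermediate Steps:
J = -487/2 (J = -3/2 + (1502 - 1*1744) = -3/2 + (1502 - 1744) = -3/2 - 242 = -487/2 ≈ -243.50)
4332 + J = 4332 - 487/2 = 8177/2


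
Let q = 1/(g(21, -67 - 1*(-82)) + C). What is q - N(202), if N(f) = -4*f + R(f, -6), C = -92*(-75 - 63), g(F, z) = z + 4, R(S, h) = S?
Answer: 7705291/12715 ≈ 606.00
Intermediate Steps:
g(F, z) = 4 + z
C = 12696 (C = -92*(-138) = 12696)
q = 1/12715 (q = 1/((4 + (-67 - 1*(-82))) + 12696) = 1/((4 + (-67 + 82)) + 12696) = 1/((4 + 15) + 12696) = 1/(19 + 12696) = 1/12715 ≈ 7.8647e-5)
N(f) = -3*f (N(f) = -4*f + f = -3*f)
q - N(202) = 1/12715 - (-3)*202 = 1/12715 - 1*(-606) = 1/12715 + 606 = 7705291/12715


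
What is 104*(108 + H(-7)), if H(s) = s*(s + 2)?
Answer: 14872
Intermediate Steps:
H(s) = s*(2 + s)
104*(108 + H(-7)) = 104*(108 - 7*(2 - 7)) = 104*(108 - 7*(-5)) = 104*(108 + 35) = 104*143 = 14872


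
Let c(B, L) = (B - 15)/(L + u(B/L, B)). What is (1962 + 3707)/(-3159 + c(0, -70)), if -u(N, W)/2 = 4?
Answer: -147394/82129 ≈ -1.7947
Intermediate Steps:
u(N, W) = -8 (u(N, W) = -2*4 = -8)
c(B, L) = (-15 + B)/(-8 + L) (c(B, L) = (B - 15)/(L - 8) = (-15 + B)/(-8 + L))
(1962 + 3707)/(-3159 + c(0, -70)) = (1962 + 3707)/(-3159 + (-15 + 0)/(-8 - 70)) = 5669/(-3159 - 15/(-78)) = 5669/(-3159 - 1/78*(-15)) = 5669/(-3159 + 5/26) = 5669/(-82129/26) = 5669*(-26/82129) = -147394/82129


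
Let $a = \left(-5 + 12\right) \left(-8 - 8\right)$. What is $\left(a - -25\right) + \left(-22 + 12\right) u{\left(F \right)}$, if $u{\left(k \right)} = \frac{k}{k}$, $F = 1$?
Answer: $-97$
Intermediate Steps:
$a = -112$ ($a = 7 \left(-16\right) = -112$)
$u{\left(k \right)} = 1$
$\left(a - -25\right) + \left(-22 + 12\right) u{\left(F \right)} = \left(-112 - -25\right) + \left(-22 + 12\right) 1 = \left(-112 + 25\right) - 10 = -87 - 10 = -97$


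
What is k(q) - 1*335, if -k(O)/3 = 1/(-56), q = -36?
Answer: -18757/56 ≈ -334.95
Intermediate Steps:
k(O) = 3/56 (k(O) = -3/(-56) = -3*(-1/56) = 3/56)
k(q) - 1*335 = 3/56 - 1*335 = 3/56 - 335 = -18757/56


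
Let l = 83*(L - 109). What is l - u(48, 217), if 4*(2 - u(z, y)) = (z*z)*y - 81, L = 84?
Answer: 491579/4 ≈ 1.2289e+5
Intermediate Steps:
u(z, y) = 89/4 - y*z²/4 (u(z, y) = 2 - ((z*z)*y - 81)/4 = 2 - (z²*y - 81)/4 = 2 - (y*z² - 81)/4 = 2 - (-81 + y*z²)/4 = 2 + (81/4 - y*z²/4) = 89/4 - y*z²/4)
l = -2075 (l = 83*(84 - 109) = 83*(-25) = -2075)
l - u(48, 217) = -2075 - (89/4 - ¼*217*48²) = -2075 - (89/4 - ¼*217*2304) = -2075 - (89/4 - 124992) = -2075 - 1*(-499879/4) = -2075 + 499879/4 = 491579/4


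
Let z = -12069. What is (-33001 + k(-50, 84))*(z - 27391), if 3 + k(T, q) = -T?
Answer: 1300364840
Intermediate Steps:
k(T, q) = -3 - T
(-33001 + k(-50, 84))*(z - 27391) = (-33001 + (-3 - 1*(-50)))*(-12069 - 27391) = (-33001 + (-3 + 50))*(-39460) = (-33001 + 47)*(-39460) = -32954*(-39460) = 1300364840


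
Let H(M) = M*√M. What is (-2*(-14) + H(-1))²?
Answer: (28 - I)² ≈ 783.0 - 56.0*I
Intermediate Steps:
H(M) = M^(3/2)
(-2*(-14) + H(-1))² = (-2*(-14) + (-1)^(3/2))² = (28 - I)²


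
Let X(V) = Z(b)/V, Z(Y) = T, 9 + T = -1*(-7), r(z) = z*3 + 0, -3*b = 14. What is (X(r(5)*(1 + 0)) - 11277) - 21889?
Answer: -497492/15 ≈ -33166.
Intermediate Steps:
b = -14/3 (b = -1/3*14 = -14/3 ≈ -4.6667)
r(z) = 3*z (r(z) = 3*z + 0 = 3*z)
T = -2 (T = -9 - 1*(-7) = -9 + 7 = -2)
Z(Y) = -2
X(V) = -2/V
(X(r(5)*(1 + 0)) - 11277) - 21889 = (-2*1/(15*(1 + 0)) - 11277) - 21889 = (-2/(15*1) - 11277) - 21889 = (-2/15 - 11277) - 21889 = -169157/15 - 21889 = -497492/15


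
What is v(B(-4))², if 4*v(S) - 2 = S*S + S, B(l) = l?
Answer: 49/4 ≈ 12.250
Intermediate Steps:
v(S) = ½ + S/4 + S²/4 (v(S) = ½ + (S*S + S)/4 = ½ + (S² + S)/4 = ½ + (S + S²)/4 = ½ + (S/4 + S²/4) = ½ + S/4 + S²/4)
v(B(-4))² = (½ + (¼)*(-4) + (¼)*(-4)²)² = (½ - 1 + (¼)*16)² = (½ - 1 + 4)² = (7/2)² = 49/4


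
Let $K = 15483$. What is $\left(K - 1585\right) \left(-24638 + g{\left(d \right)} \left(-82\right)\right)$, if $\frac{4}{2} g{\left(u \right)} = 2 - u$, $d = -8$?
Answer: $-348117104$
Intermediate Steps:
$g{\left(u \right)} = 1 - \frac{u}{2}$ ($g{\left(u \right)} = \frac{2 - u}{2} = 1 - \frac{u}{2}$)
$\left(K - 1585\right) \left(-24638 + g{\left(d \right)} \left(-82\right)\right) = \left(15483 - 1585\right) \left(-24638 + \left(1 - -4\right) \left(-82\right)\right) = 13898 \left(-24638 + \left(1 + 4\right) \left(-82\right)\right) = 13898 \left(-24638 + 5 \left(-82\right)\right) = 13898 \left(-24638 - 410\right) = 13898 \left(-25048\right) = -348117104$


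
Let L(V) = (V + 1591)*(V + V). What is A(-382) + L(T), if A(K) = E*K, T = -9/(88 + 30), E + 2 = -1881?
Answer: 5006118811/6962 ≈ 7.1906e+5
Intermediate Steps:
E = -1883 (E = -2 - 1881 = -1883)
T = -9/118 ≈ -0.076271
A(K) = -1883*K
L(V) = 2*V*(1591 + V) (L(V) = (1591 + V)*(2*V) = 2*V*(1591 + V))
A(-382) + L(T) = -1883*(-382) + 2*(-9/118)*(1591 - 9/118) = 719306 + 2*(-9/118)*(187729/118) = 719306 - 1689561/6962 = 5006118811/6962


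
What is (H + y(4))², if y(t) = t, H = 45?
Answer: 2401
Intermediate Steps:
(H + y(4))² = (45 + 4)² = 49² = 2401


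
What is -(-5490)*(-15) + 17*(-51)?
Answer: -83217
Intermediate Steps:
-(-5490)*(-15) + 17*(-51) = -610*135 - 867 = -82350 - 867 = -83217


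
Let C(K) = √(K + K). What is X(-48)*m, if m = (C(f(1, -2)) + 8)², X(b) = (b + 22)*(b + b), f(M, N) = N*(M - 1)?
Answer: 159744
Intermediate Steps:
f(M, N) = N*(-1 + M)
C(K) = √2*√K (C(K) = √(2*K) = √2*√K)
X(b) = 2*b*(22 + b) (X(b) = (22 + b)*(2*b) = 2*b*(22 + b))
m = 64 (m = (√2*√(-2*(-1 + 1)) + 8)² = (√2*√(-2*0) + 8)² = (√2*√0 + 8)² = (√2*0 + 8)² = (0 + 8)² = 8² = 64)
X(-48)*m = (2*(-48)*(22 - 48))*64 = (2*(-48)*(-26))*64 = 2496*64 = 159744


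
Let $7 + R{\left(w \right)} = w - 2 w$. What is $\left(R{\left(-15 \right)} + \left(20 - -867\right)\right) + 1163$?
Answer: $2058$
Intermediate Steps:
$R{\left(w \right)} = -7 - w$ ($R{\left(w \right)} = -7 + \left(w - 2 w\right) = -7 - w$)
$\left(R{\left(-15 \right)} + \left(20 - -867\right)\right) + 1163 = \left(\left(-7 - -15\right) + \left(20 - -867\right)\right) + 1163 = \left(\left(-7 + 15\right) + \left(20 + 867\right)\right) + 1163 = \left(8 + 887\right) + 1163 = 895 + 1163 = 2058$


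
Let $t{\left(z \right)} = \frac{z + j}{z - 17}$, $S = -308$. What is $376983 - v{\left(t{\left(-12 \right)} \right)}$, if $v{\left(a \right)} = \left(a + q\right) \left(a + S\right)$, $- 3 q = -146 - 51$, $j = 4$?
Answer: $\frac{1002325097}{2523} \approx 3.9728 \cdot 10^{5}$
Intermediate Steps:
$q = \frac{197}{3}$ ($q = - \frac{-146 - 51}{3} = \left(- \frac{1}{3}\right) \left(-197\right) = \frac{197}{3} \approx 65.667$)
$t{\left(z \right)} = \frac{4 + z}{-17 + z}$ ($t{\left(z \right)} = \frac{z + 4}{z - 17} = \frac{4 + z}{-17 + z}$)
$v{\left(a \right)} = \left(-308 + a\right) \left(\frac{197}{3} + a\right)$ ($v{\left(a \right)} = \left(a + \frac{197}{3}\right) \left(a - 308\right) = \left(\frac{197}{3} + a\right) \left(-308 + a\right) = \left(-308 + a\right) \left(\frac{197}{3} + a\right)$)
$376983 - v{\left(t{\left(-12 \right)} \right)} = 376983 - \left(- \frac{60676}{3} + \left(\frac{4 - 12}{-17 - 12}\right)^{2} - \frac{727 \frac{4 - 12}{-17 - 12}}{3}\right) = 376983 - \left(- \frac{60676}{3} + \left(\frac{1}{-29} \left(-8\right)\right)^{2} - \frac{727 \frac{1}{-29} \left(-8\right)}{3}\right) = 376983 - \left(- \frac{60676}{3} + \left(\left(- \frac{1}{29}\right) \left(-8\right)\right)^{2} - \frac{727 \left(\left(- \frac{1}{29}\right) \left(-8\right)\right)}{3}\right) = 376983 - \left(- \frac{60676}{3} + \left(\frac{8}{29}\right)^{2} - \frac{5816}{87}\right) = 376983 - \left(- \frac{60676}{3} + \frac{64}{841} - \frac{5816}{87}\right) = 376983 - - \frac{51196988}{2523} = 376983 + \frac{51196988}{2523} = \frac{1002325097}{2523}$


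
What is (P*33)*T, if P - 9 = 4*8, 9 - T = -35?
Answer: 59532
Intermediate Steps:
T = 44 (T = 9 - 1*(-35) = 9 + 35 = 44)
P = 41 (P = 9 + 4*8 = 9 + 32 = 41)
(P*33)*T = (41*33)*44 = 1353*44 = 59532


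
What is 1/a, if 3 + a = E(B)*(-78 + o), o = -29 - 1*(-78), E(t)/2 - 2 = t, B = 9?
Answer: -1/641 ≈ -0.0015601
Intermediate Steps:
E(t) = 4 + 2*t
o = 49 (o = -29 + 78 = 49)
a = -641 (a = -3 + (4 + 2*9)*(-78 + 49) = -3 + (4 + 18)*(-29) = -3 + 22*(-29) = -3 - 638 = -641)
1/a = 1/(-641) = -1/641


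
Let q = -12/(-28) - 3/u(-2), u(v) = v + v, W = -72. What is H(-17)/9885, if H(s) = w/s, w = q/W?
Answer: 11/112926240 ≈ 9.7409e-8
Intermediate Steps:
u(v) = 2*v
q = 33/28 (q = -12/(-28) - 3/(2*(-2)) = -12*(-1/28) - 3/(-4) = 3/7 - 3*(-¼) = 3/7 + ¾ = 33/28 ≈ 1.1786)
w = -11/672 (w = (33/28)/(-72) = (33/28)*(-1/72) = -11/672 ≈ -0.016369)
H(s) = -11/(672*s)
H(-17)/9885 = -11/672/(-17)/9885 = -11/672*(-1/17)*(1/9885) = (11/11424)*(1/9885) = 11/112926240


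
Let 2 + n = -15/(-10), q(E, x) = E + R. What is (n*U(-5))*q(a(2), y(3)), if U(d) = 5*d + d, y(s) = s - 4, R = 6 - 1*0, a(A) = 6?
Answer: 180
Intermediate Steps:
R = 6 (R = 6 + 0 = 6)
y(s) = -4 + s
q(E, x) = 6 + E (q(E, x) = E + 6 = 6 + E)
n = -½ (n = -2 - 15/(-10) = -2 - 15*(-⅒) = -2 + 3/2 = -½ ≈ -0.50000)
U(d) = 6*d
(n*U(-5))*q(a(2), y(3)) = (-3*(-5))*(6 + 6) = -½*(-30)*12 = 15*12 = 180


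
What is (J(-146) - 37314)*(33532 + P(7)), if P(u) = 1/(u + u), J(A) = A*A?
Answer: -3755122551/7 ≈ -5.3645e+8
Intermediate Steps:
J(A) = A²
P(u) = 1/(2*u)
(J(-146) - 37314)*(33532 + P(7)) = ((-146)² - 37314)*(33532 + (½)/7) = (21316 - 37314)*(33532 + (½)*(⅐)) = -15998*(33532 + 1/14) = -15998*469449/14 = -3755122551/7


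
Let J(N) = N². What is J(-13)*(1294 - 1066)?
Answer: 38532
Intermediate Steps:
J(-13)*(1294 - 1066) = (-13)²*(1294 - 1066) = 169*228 = 38532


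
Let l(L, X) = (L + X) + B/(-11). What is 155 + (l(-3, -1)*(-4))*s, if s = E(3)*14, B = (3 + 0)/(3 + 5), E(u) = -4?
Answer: -8235/11 ≈ -748.64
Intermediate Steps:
B = 3/8 ≈ 0.37500
l(L, X) = -3/88 + L + X (l(L, X) = (L + X) + (3/8)/(-11) = (L + X) + (3/8)*(-1/11) = (L + X) - 3/88 = -3/88 + L + X)
s = -56 (s = -4*14 = -56)
155 + (l(-3, -1)*(-4))*s = 155 + ((-3/88 - 3 - 1)*(-4))*(-56) = 155 - 355/88*(-4)*(-56) = 155 + (355/22)*(-56) = 155 - 9940/11 = -8235/11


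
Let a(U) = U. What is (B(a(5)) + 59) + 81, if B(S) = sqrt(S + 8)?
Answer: 140 + sqrt(13) ≈ 143.61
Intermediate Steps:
B(S) = sqrt(8 + S)
(B(a(5)) + 59) + 81 = (sqrt(8 + 5) + 59) + 81 = (sqrt(13) + 59) + 81 = (59 + sqrt(13)) + 81 = 140 + sqrt(13)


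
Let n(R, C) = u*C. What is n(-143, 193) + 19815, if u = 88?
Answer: 36799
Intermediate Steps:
n(R, C) = 88*C
n(-143, 193) + 19815 = 88*193 + 19815 = 16984 + 19815 = 36799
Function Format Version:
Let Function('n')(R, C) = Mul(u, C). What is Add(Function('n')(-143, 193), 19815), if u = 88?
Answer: 36799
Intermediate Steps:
Function('n')(R, C) = Mul(88, C)
Add(Function('n')(-143, 193), 19815) = Add(Mul(88, 193), 19815) = Add(16984, 19815) = 36799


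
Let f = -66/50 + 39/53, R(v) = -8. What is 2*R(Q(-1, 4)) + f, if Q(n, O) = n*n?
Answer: -21974/1325 ≈ -16.584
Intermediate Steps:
Q(n, O) = n**2
f = -774/1325 (f = -66*1/50 + 39*(1/53) = -33/25 + 39/53 = -774/1325 ≈ -0.58415)
2*R(Q(-1, 4)) + f = 2*(-8) - 774/1325 = -16 - 774/1325 = -21974/1325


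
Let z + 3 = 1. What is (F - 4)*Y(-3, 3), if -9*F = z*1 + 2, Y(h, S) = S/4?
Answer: -3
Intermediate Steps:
z = -2 (z = -3 + 1 = -2)
Y(h, S) = S/4 (Y(h, S) = S*(¼) = S/4)
F = 0 (F = -(-2*1 + 2)/9 = -(-2 + 2)/9 = -⅑*0 = 0)
(F - 4)*Y(-3, 3) = (0 - 4)*((¼)*3) = -4*¾ = -3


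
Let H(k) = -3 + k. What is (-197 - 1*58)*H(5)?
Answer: -510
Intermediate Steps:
(-197 - 1*58)*H(5) = (-197 - 1*58)*(-3 + 5) = (-197 - 58)*2 = -255*2 = -510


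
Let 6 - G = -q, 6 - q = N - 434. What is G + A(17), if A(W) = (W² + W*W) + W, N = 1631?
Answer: -590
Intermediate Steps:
A(W) = W + 2*W² (A(W) = (W² + W²) + W = 2*W² + W = W + 2*W²)
q = -1191 (q = 6 - (1631 - 434) = 6 - 1*1197 = 6 - 1197 = -1191)
G = -1185 (G = 6 - (-1)*(-1191) = 6 - 1*1191 = 6 - 1191 = -1185)
G + A(17) = -1185 + 17*(1 + 2*17) = -1185 + 17*(1 + 34) = -1185 + 17*35 = -1185 + 595 = -590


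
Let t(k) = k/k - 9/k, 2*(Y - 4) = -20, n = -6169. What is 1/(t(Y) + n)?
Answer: -2/12333 ≈ -0.00016217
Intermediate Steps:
Y = -6 (Y = 4 + (½)*(-20) = 4 - 10 = -6)
t(k) = 1 - 9/k
1/(t(Y) + n) = 1/((-9 - 6)/(-6) - 6169) = 1/(-⅙*(-15) - 6169) = 1/(5/2 - 6169) = 1/(-12333/2) = -2/12333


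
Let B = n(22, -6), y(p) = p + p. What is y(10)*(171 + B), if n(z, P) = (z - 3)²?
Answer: 10640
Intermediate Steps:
y(p) = 2*p
n(z, P) = (-3 + z)²
B = 361 (B = (-3 + 22)² = 19² = 361)
y(10)*(171 + B) = (2*10)*(171 + 361) = 20*532 = 10640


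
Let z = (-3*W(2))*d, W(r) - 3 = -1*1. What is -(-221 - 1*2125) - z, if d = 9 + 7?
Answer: 2442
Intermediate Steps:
d = 16
W(r) = 2 (W(r) = 3 - 1*1 = 3 - 1 = 2)
z = -96 (z = -3*2*16 = -6*16 = -96)
-(-221 - 1*2125) - z = -(-221 - 1*2125) - 1*(-96) = -(-221 - 2125) + 96 = -1*(-2346) + 96 = 2346 + 96 = 2442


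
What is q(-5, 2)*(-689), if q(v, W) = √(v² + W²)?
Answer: -689*√29 ≈ -3710.4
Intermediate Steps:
q(v, W) = √(W² + v²)
q(-5, 2)*(-689) = √(2² + (-5)²)*(-689) = √(4 + 25)*(-689) = √29*(-689) = -689*√29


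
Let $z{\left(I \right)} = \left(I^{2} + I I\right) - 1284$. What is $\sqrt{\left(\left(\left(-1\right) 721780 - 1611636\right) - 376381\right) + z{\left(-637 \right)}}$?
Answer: $i \sqrt{1899543} \approx 1378.2 i$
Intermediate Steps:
$z{\left(I \right)} = -1284 + 2 I^{2}$ ($z{\left(I \right)} = \left(I^{2} + I^{2}\right) - 1284 = 2 I^{2} - 1284 = -1284 + 2 I^{2}$)
$\sqrt{\left(\left(\left(-1\right) 721780 - 1611636\right) - 376381\right) + z{\left(-637 \right)}} = \sqrt{\left(\left(\left(-1\right) 721780 - 1611636\right) - 376381\right) - \left(1284 - 2 \left(-637\right)^{2}\right)} = \sqrt{\left(\left(-721780 - 1611636\right) - 376381\right) + \left(-1284 + 2 \cdot 405769\right)} = \sqrt{\left(-2333416 - 376381\right) + \left(-1284 + 811538\right)} = \sqrt{-2709797 + 810254} = \sqrt{-1899543} = i \sqrt{1899543}$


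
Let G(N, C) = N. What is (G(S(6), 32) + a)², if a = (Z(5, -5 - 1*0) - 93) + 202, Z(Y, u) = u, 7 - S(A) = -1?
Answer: 12544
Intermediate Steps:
S(A) = 8 (S(A) = 7 - 1*(-1) = 7 + 1 = 8)
a = 104 (a = ((-5 - 1*0) - 93) + 202 = ((-5 + 0) - 93) + 202 = (-5 - 93) + 202 = -98 + 202 = 104)
(G(S(6), 32) + a)² = (8 + 104)² = 112² = 12544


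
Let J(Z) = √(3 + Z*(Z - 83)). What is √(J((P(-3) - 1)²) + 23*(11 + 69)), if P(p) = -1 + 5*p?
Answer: √(1840 + √59537) ≈ 45.651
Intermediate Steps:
J(Z) = √(3 + Z*(-83 + Z))
√(J((P(-3) - 1)²) + 23*(11 + 69)) = √(√(3 + (((-1 + 5*(-3)) - 1)²)² - 83*((-1 + 5*(-3)) - 1)²) + 23*(11 + 69)) = √(√(3 + (((-1 - 15) - 1)²)² - 83*((-1 - 15) - 1)²) + 23*80) = √(√(3 + ((-16 - 1)²)² - 83*(-16 - 1)²) + 1840) = √(√(3 + ((-17)²)² - 83*(-17)²) + 1840) = √(√(3 + 289² - 83*289) + 1840) = √(√(3 + 83521 - 23987) + 1840) = √(√59537 + 1840) = √(1840 + √59537)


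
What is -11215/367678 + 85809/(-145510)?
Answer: -8295494038/13375206445 ≈ -0.62021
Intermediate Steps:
-11215/367678 + 85809/(-145510) = -11215*1/367678 + 85809*(-1/145510) = -11215/367678 - 85809/145510 = -8295494038/13375206445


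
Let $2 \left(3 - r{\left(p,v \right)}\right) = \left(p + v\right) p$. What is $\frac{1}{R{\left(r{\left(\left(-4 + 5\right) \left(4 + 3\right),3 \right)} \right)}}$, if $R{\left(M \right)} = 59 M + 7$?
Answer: $- \frac{1}{1881} \approx -0.00053163$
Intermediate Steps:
$r{\left(p,v \right)} = 3 - \frac{p \left(p + v\right)}{2}$ ($r{\left(p,v \right)} = 3 - \frac{\left(p + v\right) p}{2} = 3 - \frac{p \left(p + v\right)}{2}$)
$R{\left(M \right)} = 7 + 59 M$
$\frac{1}{R{\left(r{\left(\left(-4 + 5\right) \left(4 + 3\right),3 \right)} \right)}} = \frac{1}{7 + 59 \left(3 - \frac{\left(\left(-4 + 5\right) \left(4 + 3\right)\right)^{2}}{2} - \frac{1}{2} \left(-4 + 5\right) \left(4 + 3\right) 3\right)} = \frac{1}{7 + 59 \left(3 - \frac{\left(1 \cdot 7\right)^{2}}{2} - \frac{1}{2} \cdot 1 \cdot 7 \cdot 3\right)} = \frac{1}{7 + 59 \left(3 - \frac{7^{2}}{2} - \frac{7}{2} \cdot 3\right)} = \frac{1}{7 + 59 \left(3 - \frac{49}{2} - \frac{21}{2}\right)} = \frac{1}{7 + 59 \left(-32\right)} = \frac{1}{7 - 1888} = \frac{1}{-1881} = - \frac{1}{1881}$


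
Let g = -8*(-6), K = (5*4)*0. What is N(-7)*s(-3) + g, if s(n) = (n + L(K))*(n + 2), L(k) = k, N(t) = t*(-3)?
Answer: 111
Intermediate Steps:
N(t) = -3*t
K = 0 (K = 20*0 = 0)
g = 48
s(n) = n*(2 + n) (s(n) = (n + 0)*(n + 2) = n*(2 + n))
N(-7)*s(-3) + g = (-3*(-7))*(-3*(2 - 3)) + 48 = 21*(-3*(-1)) + 48 = 21*3 + 48 = 63 + 48 = 111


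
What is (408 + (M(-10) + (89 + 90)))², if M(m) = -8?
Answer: 335241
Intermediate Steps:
(408 + (M(-10) + (89 + 90)))² = (408 + (-8 + (89 + 90)))² = (408 + (-8 + 179))² = (408 + 171)² = 579² = 335241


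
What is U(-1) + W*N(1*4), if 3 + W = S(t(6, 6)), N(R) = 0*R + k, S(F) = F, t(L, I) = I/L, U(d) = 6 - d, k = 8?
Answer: -9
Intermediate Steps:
N(R) = 8 (N(R) = 0*R + 8 = 0 + 8 = 8)
W = -2 (W = -3 + 6/6 = -3 + 6*(⅙) = -3 + 1 = -2)
U(-1) + W*N(1*4) = (6 - 1*(-1)) - 2*8 = (6 + 1) - 16 = 7 - 16 = -9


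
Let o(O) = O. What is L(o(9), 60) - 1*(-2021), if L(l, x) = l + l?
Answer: 2039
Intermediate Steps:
L(l, x) = 2*l
L(o(9), 60) - 1*(-2021) = 2*9 - 1*(-2021) = 18 + 2021 = 2039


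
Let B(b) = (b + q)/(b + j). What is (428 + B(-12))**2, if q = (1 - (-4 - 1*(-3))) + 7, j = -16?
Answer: 143688169/784 ≈ 1.8328e+5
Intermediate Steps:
q = 9 (q = (1 - (-4 + 3)) + 7 = (1 - 1*(-1)) + 7 = (1 + 1) + 7 = 2 + 7 = 9)
B(b) = (9 + b)/(-16 + b) (B(b) = (b + 9)/(b - 16) = (9 + b)/(-16 + b))
(428 + B(-12))**2 = (428 + (9 - 12)/(-16 - 12))**2 = (428 - 3/(-28))**2 = (428 - 1/28*(-3))**2 = (428 + 3/28)**2 = (11987/28)**2 = 143688169/784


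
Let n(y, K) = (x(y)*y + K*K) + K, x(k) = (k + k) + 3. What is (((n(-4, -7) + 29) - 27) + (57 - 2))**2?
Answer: 14161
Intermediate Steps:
x(k) = 3 + 2*k (x(k) = 2*k + 3 = 3 + 2*k)
n(y, K) = K + K**2 + y*(3 + 2*y) (n(y, K) = ((3 + 2*y)*y + K*K) + K = (y*(3 + 2*y) + K**2) + K = (K**2 + y*(3 + 2*y)) + K = K + K**2 + y*(3 + 2*y))
(((n(-4, -7) + 29) - 27) + (57 - 2))**2 = ((((-7 + (-7)**2 - 4*(3 + 2*(-4))) + 29) - 27) + (57 - 2))**2 = ((((-7 + 49 - 4*(3 - 8)) + 29) - 27) + 55)**2 = ((((-7 + 49 - 4*(-5)) + 29) - 27) + 55)**2 = ((((-7 + 49 + 20) + 29) - 27) + 55)**2 = (((62 + 29) - 27) + 55)**2 = ((91 - 27) + 55)**2 = (64 + 55)**2 = 119**2 = 14161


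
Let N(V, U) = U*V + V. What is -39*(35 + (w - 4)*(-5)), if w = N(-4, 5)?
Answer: -6825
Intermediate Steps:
N(V, U) = V + U*V
w = -24 (w = -4*(1 + 5) = -4*6 = -24)
-39*(35 + (w - 4)*(-5)) = -39*(35 + (-24 - 4)*(-5)) = -39*(35 - 28*(-5)) = -39*(35 + 140) = -39*175 = -6825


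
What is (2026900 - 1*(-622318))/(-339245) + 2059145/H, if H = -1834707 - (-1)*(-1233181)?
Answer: -8826058757109/1040765664560 ≈ -8.4803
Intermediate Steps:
H = -3067888 (H = -1834707 - 1*1233181 = -1834707 - 1233181 = -3067888)
(2026900 - 1*(-622318))/(-339245) + 2059145/H = (2026900 - 1*(-622318))/(-339245) + 2059145/(-3067888) = (2026900 + 622318)*(-1/339245) + 2059145*(-1/3067888) = 2649218*(-1/339245) - 2059145/3067888 = -2649218/339245 - 2059145/3067888 = -8826058757109/1040765664560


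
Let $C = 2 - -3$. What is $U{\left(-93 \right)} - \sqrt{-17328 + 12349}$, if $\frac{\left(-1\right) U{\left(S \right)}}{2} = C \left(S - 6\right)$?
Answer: $990 - i \sqrt{4979} \approx 990.0 - 70.562 i$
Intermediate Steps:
$C = 5$ ($C = 2 + 3 = 5$)
$U{\left(S \right)} = 60 - 10 S$ ($U{\left(S \right)} = - 2 \cdot 5 \left(S - 6\right) = - 2 \cdot 5 \left(-6 + S\right) = - 2 \left(-30 + 5 S\right) = 60 - 10 S$)
$U{\left(-93 \right)} - \sqrt{-17328 + 12349} = \left(60 - -930\right) - \sqrt{-17328 + 12349} = \left(60 + 930\right) - \sqrt{-4979} = 990 - i \sqrt{4979}$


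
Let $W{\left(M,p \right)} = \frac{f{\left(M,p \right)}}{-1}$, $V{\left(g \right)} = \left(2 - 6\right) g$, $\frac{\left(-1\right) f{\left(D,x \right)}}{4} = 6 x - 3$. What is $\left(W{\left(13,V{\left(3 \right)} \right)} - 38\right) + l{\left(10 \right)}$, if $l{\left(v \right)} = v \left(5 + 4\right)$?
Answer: $-248$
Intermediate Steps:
$f{\left(D,x \right)} = 12 - 24 x$ ($f{\left(D,x \right)} = - 4 \left(6 x - 3\right) = - 4 \left(-3 + 6 x\right) = 12 - 24 x$)
$V{\left(g \right)} = - 4 g$ ($V{\left(g \right)} = \left(2 - 6\right) g = - 4 g$)
$W{\left(M,p \right)} = -12 + 24 p$ ($W{\left(M,p \right)} = \frac{12 - 24 p}{-1} = \left(12 - 24 p\right) \left(-1\right) = -12 + 24 p$)
$l{\left(v \right)} = 9 v$ ($l{\left(v \right)} = v 9 = 9 v$)
$\left(W{\left(13,V{\left(3 \right)} \right)} - 38\right) + l{\left(10 \right)} = \left(\left(-12 + 24 \left(\left(-4\right) 3\right)\right) - 38\right) + 9 \cdot 10 = \left(\left(-12 + 24 \left(-12\right)\right) - 38\right) + 90 = \left(\left(-12 - 288\right) - 38\right) + 90 = \left(-300 - 38\right) + 90 = -338 + 90 = -248$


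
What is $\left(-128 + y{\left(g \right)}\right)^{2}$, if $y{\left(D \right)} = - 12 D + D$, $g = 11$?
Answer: $62001$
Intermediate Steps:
$y{\left(D \right)} = - 11 D$
$\left(-128 + y{\left(g \right)}\right)^{2} = \left(-128 - 121\right)^{2} = \left(-249\right)^{2} = 62001$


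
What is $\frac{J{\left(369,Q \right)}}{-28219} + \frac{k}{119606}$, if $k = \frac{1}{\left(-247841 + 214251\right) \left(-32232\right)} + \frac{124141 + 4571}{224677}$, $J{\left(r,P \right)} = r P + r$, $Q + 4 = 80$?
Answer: $- \frac{826654180544306422980377}{821013806681240208428640} \approx -1.0069$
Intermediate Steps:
$Q = 76$ ($Q = -4 + 80 = 76$)
$J{\left(r,P \right)} = r + P r$ ($J{\left(r,P \right)} = P r + r = r + P r$)
$k = \frac{139352991955237}{243251694659760}$ ($k = \frac{1}{-33590} \left(- \frac{1}{32232}\right) + 128712 \cdot \frac{1}{224677} = \left(- \frac{1}{33590}\right) \left(- \frac{1}{32232}\right) + \frac{128712}{224677} = \frac{1}{1082672880} + \frac{128712}{224677} = \frac{139352991955237}{243251694659760} \approx 0.57288$)
$\frac{J{\left(369,Q \right)}}{-28219} + \frac{k}{119606} = \frac{369 \left(1 + 76\right)}{-28219} + \frac{139352991955237}{243251694659760 \cdot 119606} = 369 \cdot 77 \left(- \frac{1}{28219}\right) + \frac{139352991955237}{243251694659760} \cdot \frac{1}{119606} = 28413 \left(- \frac{1}{28219}\right) + \frac{139352991955237}{29094362191475254560} = - \frac{28413}{28219} + \frac{139352991955237}{29094362191475254560} = - \frac{826654180544306422980377}{821013806681240208428640}$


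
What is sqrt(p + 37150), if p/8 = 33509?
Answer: sqrt(305222) ≈ 552.47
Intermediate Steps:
p = 268072 (p = 8*33509 = 268072)
sqrt(p + 37150) = sqrt(268072 + 37150) = sqrt(305222)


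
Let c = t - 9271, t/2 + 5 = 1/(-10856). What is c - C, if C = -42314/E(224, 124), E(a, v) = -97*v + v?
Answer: -74990086321/8076864 ≈ -9284.6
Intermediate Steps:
t = -54281/5428 (t = -10 + 2/(-10856) = -10 + 2*(-1/10856) = -10 - 1/5428 = -54281/5428 ≈ -10.000)
E(a, v) = -96*v
c = -50377269/5428 (c = -54281/5428 - 9271 = -50377269/5428 ≈ -9281.0)
C = 21157/5952 (C = -42314/((-96*124)) = -42314/(-11904) = -42314*(-1/11904) = 21157/5952 ≈ 3.5546)
c - C = -50377269/5428 - 1*21157/5952 = -50377269/5428 - 21157/5952 = -74990086321/8076864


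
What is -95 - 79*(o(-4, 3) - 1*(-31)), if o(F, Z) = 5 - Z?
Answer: -2702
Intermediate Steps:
-95 - 79*(o(-4, 3) - 1*(-31)) = -95 - 79*((5 - 1*3) - 1*(-31)) = -95 - 79*((5 - 3) + 31) = -95 - 79*(2 + 31) = -95 - 79*33 = -95 - 2607 = -2702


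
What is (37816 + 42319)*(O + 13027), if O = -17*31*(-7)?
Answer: 1339536660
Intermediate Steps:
O = 3689 (O = -527*(-7) = 3689)
(37816 + 42319)*(O + 13027) = (37816 + 42319)*(3689 + 13027) = 80135*16716 = 1339536660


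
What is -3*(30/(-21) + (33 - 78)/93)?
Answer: 1245/217 ≈ 5.7373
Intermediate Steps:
-3*(30/(-21) + (33 - 78)/93) = -3*(30*(-1/21) - 45*1/93) = -3*(-10/7 - 15/31) = -3*(-415/217) = 1245/217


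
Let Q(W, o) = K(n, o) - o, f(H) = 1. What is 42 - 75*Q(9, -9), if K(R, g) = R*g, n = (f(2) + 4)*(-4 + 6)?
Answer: 6117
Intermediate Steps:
n = 10 (n = (1 + 4)*(-4 + 6) = 5*2 = 10)
Q(W, o) = 9*o (Q(W, o) = 10*o - o = 9*o)
42 - 75*Q(9, -9) = 42 - 675*(-9) = 42 - 75*(-81) = 42 + 6075 = 6117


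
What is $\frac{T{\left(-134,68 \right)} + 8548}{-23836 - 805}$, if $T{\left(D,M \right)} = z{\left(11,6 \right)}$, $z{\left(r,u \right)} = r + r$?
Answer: $- \frac{8570}{24641} \approx -0.34779$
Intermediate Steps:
$z{\left(r,u \right)} = 2 r$
$T{\left(D,M \right)} = 22$ ($T{\left(D,M \right)} = 2 \cdot 11 = 22$)
$\frac{T{\left(-134,68 \right)} + 8548}{-23836 - 805} = \frac{22 + 8548}{-23836 - 805} = \frac{8570}{-23836 - 805} = \frac{8570}{-24641} = 8570 \left(- \frac{1}{24641}\right) = - \frac{8570}{24641}$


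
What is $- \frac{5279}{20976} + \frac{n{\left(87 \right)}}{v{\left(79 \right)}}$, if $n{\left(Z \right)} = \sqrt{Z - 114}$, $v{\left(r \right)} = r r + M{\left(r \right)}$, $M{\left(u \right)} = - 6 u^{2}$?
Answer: $- \frac{5279}{20976} - \frac{3 i \sqrt{3}}{31205} \approx -0.25167 - 0.00016652 i$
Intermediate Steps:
$v{\left(r \right)} = - 5 r^{2}$ ($v{\left(r \right)} = r r - 6 r^{2} = r^{2} - 6 r^{2} = - 5 r^{2}$)
$n{\left(Z \right)} = \sqrt{-114 + Z}$
$- \frac{5279}{20976} + \frac{n{\left(87 \right)}}{v{\left(79 \right)}} = - \frac{5279}{20976} + \frac{\sqrt{-114 + 87}}{\left(-5\right) 79^{2}} = \left(-5279\right) \frac{1}{20976} + \frac{\sqrt{-27}}{\left(-5\right) 6241} = - \frac{5279}{20976} + \frac{3 i \sqrt{3}}{-31205} = - \frac{5279}{20976} + 3 i \sqrt{3} \left(- \frac{1}{31205}\right) = - \frac{5279}{20976} - \frac{3 i \sqrt{3}}{31205}$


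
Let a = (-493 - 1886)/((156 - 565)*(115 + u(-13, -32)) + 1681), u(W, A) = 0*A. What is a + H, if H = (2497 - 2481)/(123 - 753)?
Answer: 128851/4762170 ≈ 0.027057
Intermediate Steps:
u(W, A) = 0
H = -8/315 (H = 16/(-630) = 16*(-1/630) = -8/315 ≈ -0.025397)
a = 793/15118 (a = (-493 - 1886)/((156 - 565)*(115 + 0) + 1681) = -2379/(-409*115 + 1681) = -2379/(-47035 + 1681) = -2379/(-45354) = -2379*(-1/45354) = 793/15118 ≈ 0.052454)
a + H = 793/15118 - 8/315 = 128851/4762170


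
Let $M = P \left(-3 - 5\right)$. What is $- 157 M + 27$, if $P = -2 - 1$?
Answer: $-3741$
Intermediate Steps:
$P = -3$
$M = 24$ ($M = - 3 \left(-3 - 5\right) = \left(-3\right) \left(-8\right) = 24$)
$- 157 M + 27 = \left(-157\right) 24 + 27 = -3768 + 27 = -3741$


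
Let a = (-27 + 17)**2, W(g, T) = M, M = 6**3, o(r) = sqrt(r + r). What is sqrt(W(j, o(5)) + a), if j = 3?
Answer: 2*sqrt(79) ≈ 17.776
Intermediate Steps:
o(r) = sqrt(2)*sqrt(r) (o(r) = sqrt(2*r) = sqrt(2)*sqrt(r))
M = 216
W(g, T) = 216
a = 100 (a = (-10)**2 = 100)
sqrt(W(j, o(5)) + a) = sqrt(216 + 100) = sqrt(316) = 2*sqrt(79)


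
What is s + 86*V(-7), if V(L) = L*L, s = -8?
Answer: 4206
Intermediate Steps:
V(L) = L²
s + 86*V(-7) = -8 + 86*(-7)² = -8 + 86*49 = -8 + 4214 = 4206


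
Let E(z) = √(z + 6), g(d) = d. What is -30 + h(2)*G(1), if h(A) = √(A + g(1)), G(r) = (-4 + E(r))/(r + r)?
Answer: -30 - √3*(4 - √7)/2 ≈ -31.173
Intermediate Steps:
E(z) = √(6 + z)
G(r) = (-4 + √(6 + r))/(2*r) (G(r) = (-4 + √(6 + r))/(r + r) = (-4 + √(6 + r))/((2*r)) = (-4 + √(6 + r))*(1/(2*r)) = (-4 + √(6 + r))/(2*r))
h(A) = √(1 + A) (h(A) = √(A + 1) = √(1 + A))
-30 + h(2)*G(1) = -30 + √(1 + 2)*((½)*(-4 + √(6 + 1))/1) = -30 + √3*((½)*1*(-4 + √7)) = -30 + √3*(-2 + √7/2)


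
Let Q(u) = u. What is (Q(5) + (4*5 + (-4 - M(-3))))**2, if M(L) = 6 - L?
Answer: 144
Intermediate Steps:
(Q(5) + (4*5 + (-4 - M(-3))))**2 = (5 + (4*5 + (-4 - (6 - 1*(-3)))))**2 = (5 + (20 + (-4 - (6 + 3))))**2 = (5 + (20 + (-4 - 1*9)))**2 = (5 + (20 + (-4 - 9)))**2 = (5 + (20 - 13))**2 = (5 + 7)**2 = 12**2 = 144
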